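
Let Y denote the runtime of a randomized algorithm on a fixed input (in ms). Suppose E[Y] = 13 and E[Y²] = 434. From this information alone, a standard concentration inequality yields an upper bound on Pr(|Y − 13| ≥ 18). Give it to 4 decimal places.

The first two moments determine the variance, so Chebyshev's inequality is the sharpest standard bound available.
Var(Y) = E[Y²] − (E[Y])² = 434 − 169 = 265.
Chebyshev's inequality: Pr(|Y − μ| ≥ t) ≤ Var(Y)/t² = 265/324 = 0.8179.

0.8179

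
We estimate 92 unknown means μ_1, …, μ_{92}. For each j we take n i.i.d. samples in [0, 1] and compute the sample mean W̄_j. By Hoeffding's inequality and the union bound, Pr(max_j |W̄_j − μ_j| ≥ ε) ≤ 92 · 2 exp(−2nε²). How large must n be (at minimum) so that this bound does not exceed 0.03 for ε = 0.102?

420

Need 2·92·exp(−2nε²) ≤ 0.03, i.e. exp(−2nε²) ≤ 0.03/184.
So 2nε² ≥ ln(184/0.03) = 8.721494.
Hence n ≥ 8.721494/(2·0.102²) = 419.141.
The smallest integer n is 420.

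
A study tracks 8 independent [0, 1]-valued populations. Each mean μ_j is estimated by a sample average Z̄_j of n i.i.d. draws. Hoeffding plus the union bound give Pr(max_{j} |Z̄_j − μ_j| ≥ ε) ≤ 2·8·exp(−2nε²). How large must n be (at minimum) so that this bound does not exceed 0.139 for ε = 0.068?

Need 2·8·exp(−2nε²) ≤ 0.139, i.e. exp(−2nε²) ≤ 0.139/16.
So 2nε² ≥ ln(16/0.139) = 4.745870.
Hence n ≥ 4.745870/(2·0.068²) = 513.178.
The smallest integer n is 514.

514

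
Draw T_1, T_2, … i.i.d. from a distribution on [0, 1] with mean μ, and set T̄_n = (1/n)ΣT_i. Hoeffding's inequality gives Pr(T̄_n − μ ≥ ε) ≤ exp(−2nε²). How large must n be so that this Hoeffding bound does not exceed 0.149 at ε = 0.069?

Require exp(−2nε²) ≤ 0.149, i.e. 2nε² ≥ ln(1/0.149) = 1.903809.
So n ≥ 1.903809 / (2·0.069²) = 199.938.
The smallest integer n is 200.

200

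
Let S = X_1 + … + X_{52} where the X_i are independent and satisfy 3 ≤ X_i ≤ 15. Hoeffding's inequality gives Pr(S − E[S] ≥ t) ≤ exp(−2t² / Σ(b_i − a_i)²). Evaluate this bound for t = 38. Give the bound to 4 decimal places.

0.6800

Σ(b_i − a_i)² = 52·(12)² = 7488.
Exponent = 2·38²/7488 = 0.3857.
Bound = exp(−0.3857) = 0.67999.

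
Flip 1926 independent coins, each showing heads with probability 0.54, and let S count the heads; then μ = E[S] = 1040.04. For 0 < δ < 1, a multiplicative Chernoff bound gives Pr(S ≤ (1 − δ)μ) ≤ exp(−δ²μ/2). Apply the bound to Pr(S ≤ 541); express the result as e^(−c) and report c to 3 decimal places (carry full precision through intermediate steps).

119.727

Write 541 = (1 − δ)μ, so δ = 1 − 541/1040.04 = 0.4798277…
Then the exponent is δ²μ/2 = (μ − 541)²/(2μ) = 119.726607.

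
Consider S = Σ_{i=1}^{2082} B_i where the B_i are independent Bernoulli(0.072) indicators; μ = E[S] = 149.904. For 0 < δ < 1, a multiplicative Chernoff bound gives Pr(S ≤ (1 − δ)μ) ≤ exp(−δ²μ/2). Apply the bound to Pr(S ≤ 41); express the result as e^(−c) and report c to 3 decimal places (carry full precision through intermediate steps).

Write 41 = (1 − δ)μ, so δ = 1 − 41/149.904 = 0.7264916…
Then the exponent is δ²μ/2 = (μ − 41)²/(2μ) = 39.558922.

39.559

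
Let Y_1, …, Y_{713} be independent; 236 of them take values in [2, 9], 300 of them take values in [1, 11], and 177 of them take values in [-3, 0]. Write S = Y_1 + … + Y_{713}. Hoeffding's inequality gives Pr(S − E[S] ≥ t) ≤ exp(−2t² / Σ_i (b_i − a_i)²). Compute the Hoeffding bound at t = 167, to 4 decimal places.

Σ(b_i − a_i)² = 236·7² + 300·10² + 177·3² = 43157.
Exponent = 2·167² / 43157 = 1.29244.
Bound = exp(−1.29244) = 0.27460.

0.2746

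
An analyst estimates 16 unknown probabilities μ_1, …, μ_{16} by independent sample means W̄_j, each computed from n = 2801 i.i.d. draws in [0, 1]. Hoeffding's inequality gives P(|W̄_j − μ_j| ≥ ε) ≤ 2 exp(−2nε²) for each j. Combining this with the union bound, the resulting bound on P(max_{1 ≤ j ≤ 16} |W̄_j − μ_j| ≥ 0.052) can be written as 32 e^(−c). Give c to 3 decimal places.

Union bound over the 16 events: P(max_{1 ≤ j ≤ 16} |W̄_j − μ_j| ≥ 0.052) ≤ 16·2·exp(−2nε²) = 32 exp(−2·2801·0.052²).
So c = 2·2801·0.052² = 15.1478.

15.148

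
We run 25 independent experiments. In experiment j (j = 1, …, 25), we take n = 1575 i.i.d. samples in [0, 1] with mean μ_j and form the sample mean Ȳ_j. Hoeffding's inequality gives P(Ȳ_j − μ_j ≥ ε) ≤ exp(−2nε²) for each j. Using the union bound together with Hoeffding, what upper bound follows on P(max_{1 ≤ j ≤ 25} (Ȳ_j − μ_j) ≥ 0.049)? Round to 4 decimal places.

0.0130

Per-experiment Hoeffding bound: exp(−2·1575·0.049²) = exp(−7.56315) = 0.00051924.
Union bound over 25 events: 25·0.00051924 = 0.01298.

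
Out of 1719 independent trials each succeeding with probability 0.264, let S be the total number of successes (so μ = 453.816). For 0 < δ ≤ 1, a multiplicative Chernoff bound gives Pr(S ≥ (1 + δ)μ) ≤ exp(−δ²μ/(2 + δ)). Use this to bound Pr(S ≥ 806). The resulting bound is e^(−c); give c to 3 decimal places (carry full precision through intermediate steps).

98.454

Write 806 = (1 + δ)μ, so δ = 806/453.816 − 1 = 0.7760502…
Then the exponent is δ²μ/(2 + δ) = (806 − μ)² / (μ·(2 + δ)) = 98.453719.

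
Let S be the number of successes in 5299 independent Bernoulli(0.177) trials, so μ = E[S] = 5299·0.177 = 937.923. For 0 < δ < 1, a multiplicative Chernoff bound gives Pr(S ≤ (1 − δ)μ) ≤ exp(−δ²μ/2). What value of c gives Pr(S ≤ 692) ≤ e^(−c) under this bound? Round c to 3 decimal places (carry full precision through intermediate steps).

Write 692 = (1 − δ)μ, so δ = 1 − 692/937.923 = 0.2621996…
Then the exponent is δ²μ/2 = (μ − 692)²/(2μ) = 32.240451.

32.240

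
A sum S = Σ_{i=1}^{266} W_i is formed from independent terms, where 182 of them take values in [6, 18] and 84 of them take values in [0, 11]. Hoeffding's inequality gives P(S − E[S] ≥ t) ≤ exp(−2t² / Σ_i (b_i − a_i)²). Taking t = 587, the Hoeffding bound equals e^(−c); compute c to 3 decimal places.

Σ(b_i − a_i)² = 182·12² + 84·11² = 36372.
c = 2t² / 36372 = 2·587² / 36372 = 18.9469.

18.947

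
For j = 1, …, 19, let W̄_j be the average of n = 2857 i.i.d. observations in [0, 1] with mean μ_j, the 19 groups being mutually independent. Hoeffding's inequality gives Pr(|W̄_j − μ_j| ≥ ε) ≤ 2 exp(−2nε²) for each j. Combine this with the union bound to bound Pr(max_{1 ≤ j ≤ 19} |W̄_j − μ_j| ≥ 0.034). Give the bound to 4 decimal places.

Per-experiment Hoeffding bound: 2·exp(−2·2857·0.034²) = 2·exp(−6.60538) = 0.0027061.
Union bound over 19 events: 19·0.0027061 = 0.05142.

0.0514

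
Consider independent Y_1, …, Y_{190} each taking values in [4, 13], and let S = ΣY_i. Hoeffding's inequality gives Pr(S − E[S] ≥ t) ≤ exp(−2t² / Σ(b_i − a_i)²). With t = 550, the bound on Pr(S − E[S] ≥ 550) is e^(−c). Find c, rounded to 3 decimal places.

Σ(b_i − a_i)² = 190·(9)² = 15390.
c = 2t²/15390 = 2·550²/15390 = 39.3112.

39.311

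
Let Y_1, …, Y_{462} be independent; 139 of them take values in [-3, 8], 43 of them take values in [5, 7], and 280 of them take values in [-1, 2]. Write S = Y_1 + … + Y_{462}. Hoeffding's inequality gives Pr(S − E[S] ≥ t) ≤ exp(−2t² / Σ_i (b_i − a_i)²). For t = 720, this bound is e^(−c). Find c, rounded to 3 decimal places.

Σ(b_i − a_i)² = 139·11² + 43·2² + 280·3² = 19511.
c = 2t² / 19511 = 2·720² / 19511 = 53.1393.

53.139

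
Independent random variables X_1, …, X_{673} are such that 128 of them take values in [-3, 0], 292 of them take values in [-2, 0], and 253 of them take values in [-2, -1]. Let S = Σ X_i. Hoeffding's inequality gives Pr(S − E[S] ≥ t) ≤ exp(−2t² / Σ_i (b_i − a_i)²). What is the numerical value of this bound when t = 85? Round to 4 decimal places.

Σ(b_i − a_i)² = 128·3² + 292·2² + 253·1² = 2573.
Exponent = 2·85² / 2573 = 5.61601.
Bound = exp(−5.61601) = 0.00364.

0.0036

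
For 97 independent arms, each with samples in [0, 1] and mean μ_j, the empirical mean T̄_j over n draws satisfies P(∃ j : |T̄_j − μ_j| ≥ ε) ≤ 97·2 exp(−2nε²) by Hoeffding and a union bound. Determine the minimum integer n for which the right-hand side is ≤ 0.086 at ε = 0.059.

Need 2·97·exp(−2nε²) ≤ 0.086, i.e. exp(−2nε²) ≤ 0.086/194.
So 2nε² ≥ ln(194/0.086) = 7.721266.
Hence n ≥ 7.721266/(2·0.059²) = 1109.059.
The smallest integer n is 1110.

1110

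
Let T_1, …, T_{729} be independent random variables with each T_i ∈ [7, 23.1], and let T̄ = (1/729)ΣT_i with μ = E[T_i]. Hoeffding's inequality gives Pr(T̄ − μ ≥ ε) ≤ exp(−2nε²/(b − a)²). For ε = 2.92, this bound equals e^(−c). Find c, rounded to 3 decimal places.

47.959

c = 2nε²/(b − a)² = 2·729·2.92² / 16.1² = 47.9591.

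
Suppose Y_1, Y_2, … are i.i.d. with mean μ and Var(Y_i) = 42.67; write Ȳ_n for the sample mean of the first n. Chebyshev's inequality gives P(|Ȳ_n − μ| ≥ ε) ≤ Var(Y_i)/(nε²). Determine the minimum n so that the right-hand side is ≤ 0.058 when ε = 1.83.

220

Require 42.67/(n·1.83²) ≤ 0.058, i.e. n ≥ 42.67/(0.058·1.83²) = 219.681.
The smallest integer n is 220.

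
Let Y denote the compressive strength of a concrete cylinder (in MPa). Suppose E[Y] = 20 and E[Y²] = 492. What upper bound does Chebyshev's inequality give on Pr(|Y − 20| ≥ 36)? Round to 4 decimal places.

Var(Y) = E[Y²] − (E[Y])² = 492 − 400 = 92.
Chebyshev's inequality: Pr(|Y − μ| ≥ t) ≤ Var(Y)/t² = 92/1296 = 0.0710.

0.0710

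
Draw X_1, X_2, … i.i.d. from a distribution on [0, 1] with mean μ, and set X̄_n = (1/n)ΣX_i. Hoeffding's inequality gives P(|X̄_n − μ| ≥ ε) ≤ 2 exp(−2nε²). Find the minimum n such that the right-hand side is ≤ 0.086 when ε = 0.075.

280

Require 2·exp(−2nε²) ≤ 0.086, i.e. 2nε² ≥ ln(2/0.086) = 3.146555.
So n ≥ 3.146555 / (2·0.075²) = 279.694.
The smallest integer n is 280.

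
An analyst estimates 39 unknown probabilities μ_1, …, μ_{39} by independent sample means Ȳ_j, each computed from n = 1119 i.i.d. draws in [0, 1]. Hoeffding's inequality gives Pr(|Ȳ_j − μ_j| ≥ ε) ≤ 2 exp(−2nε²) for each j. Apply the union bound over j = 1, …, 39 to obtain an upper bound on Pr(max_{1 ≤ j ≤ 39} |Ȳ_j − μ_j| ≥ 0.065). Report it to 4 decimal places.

0.0061

Per-experiment Hoeffding bound: 2·exp(−2·1119·0.065²) = 2·exp(−9.45555) = 0.00015651.
Union bound over 39 events: 39·0.00015651 = 0.00610.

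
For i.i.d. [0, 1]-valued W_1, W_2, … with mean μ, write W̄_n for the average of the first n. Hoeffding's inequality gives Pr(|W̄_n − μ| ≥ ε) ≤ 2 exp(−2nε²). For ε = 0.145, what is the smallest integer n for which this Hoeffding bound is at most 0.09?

Require 2·exp(−2nε²) ≤ 0.09, i.e. 2nε² ≥ ln(2/0.09) = 3.101093.
So n ≥ 3.101093 / (2·0.145²) = 73.748.
The smallest integer n is 74.

74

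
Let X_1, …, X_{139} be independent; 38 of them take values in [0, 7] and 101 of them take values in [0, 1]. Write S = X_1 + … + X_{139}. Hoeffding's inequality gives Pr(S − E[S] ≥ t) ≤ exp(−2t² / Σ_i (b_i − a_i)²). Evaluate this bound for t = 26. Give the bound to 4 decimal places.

Σ(b_i − a_i)² = 38·7² + 101·1² = 1963.
Exponent = 2·26² / 1963 = 0.68874.
Bound = exp(−0.68874) = 0.50221.

0.5022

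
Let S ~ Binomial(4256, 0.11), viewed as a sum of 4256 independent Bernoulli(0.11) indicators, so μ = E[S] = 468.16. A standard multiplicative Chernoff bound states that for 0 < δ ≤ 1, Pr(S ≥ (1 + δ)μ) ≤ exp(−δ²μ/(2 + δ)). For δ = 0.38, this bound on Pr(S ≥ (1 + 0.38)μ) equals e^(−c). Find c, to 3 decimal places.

c = δ²μ/(2 + δ) = 0.38²·468.16/(2 + 0.38) = 28.4043.

28.404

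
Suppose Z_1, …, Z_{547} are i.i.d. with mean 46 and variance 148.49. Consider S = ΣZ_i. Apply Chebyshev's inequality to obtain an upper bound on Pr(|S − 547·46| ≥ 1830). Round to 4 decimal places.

Var(S) = n·Var(Z_i) = 547·148.49 = 81224.03.
Chebyshev: Pr(|S − 547·46| ≥ 1830) ≤ Var(S)/1830² = 81224.03/3348900 = 0.0243.

0.0243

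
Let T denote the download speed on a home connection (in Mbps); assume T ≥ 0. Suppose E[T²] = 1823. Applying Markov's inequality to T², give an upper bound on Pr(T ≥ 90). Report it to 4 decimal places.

Since T ≥ 0, the event {T ≥ 90} is the same as {T² ≥ 8100}.
Markov's inequality applied to T² gives Pr(T² ≥ 8100) ≤ E[T²]/8100 = 1823/8100 = 0.2251.

0.2251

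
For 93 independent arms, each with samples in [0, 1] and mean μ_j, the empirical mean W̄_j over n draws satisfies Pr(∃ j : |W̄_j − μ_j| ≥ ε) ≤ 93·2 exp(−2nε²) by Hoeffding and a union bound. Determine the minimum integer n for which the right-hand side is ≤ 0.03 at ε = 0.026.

6459

Need 2·93·exp(−2nε²) ≤ 0.03, i.e. exp(−2nε²) ≤ 0.03/186.
So 2nε² ≥ ln(186/0.03) = 8.732305.
Hence n ≥ 8.732305/(2·0.026²) = 6458.805.
The smallest integer n is 6459.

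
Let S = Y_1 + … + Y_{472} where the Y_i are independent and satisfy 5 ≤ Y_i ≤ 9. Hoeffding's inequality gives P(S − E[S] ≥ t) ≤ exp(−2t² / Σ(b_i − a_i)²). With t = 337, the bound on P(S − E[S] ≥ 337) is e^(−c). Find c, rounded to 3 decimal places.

Σ(b_i − a_i)² = 472·(4)² = 7552.
c = 2t²/7552 = 2·337²/7552 = 30.0765.

30.077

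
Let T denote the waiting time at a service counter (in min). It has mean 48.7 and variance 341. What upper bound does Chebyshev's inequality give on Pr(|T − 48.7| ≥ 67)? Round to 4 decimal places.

Chebyshev: Pr(|T − μ| ≥ t) ≤ Var(T)/t².
Bound = 341 / 4489 = 0.0760.

0.0760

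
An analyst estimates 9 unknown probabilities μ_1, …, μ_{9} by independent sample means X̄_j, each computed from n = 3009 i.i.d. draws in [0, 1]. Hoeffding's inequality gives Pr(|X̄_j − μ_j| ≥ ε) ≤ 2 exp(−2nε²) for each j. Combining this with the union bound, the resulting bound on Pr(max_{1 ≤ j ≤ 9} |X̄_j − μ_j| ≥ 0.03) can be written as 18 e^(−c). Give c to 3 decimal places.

5.416

Union bound over the 9 events: Pr(max_{1 ≤ j ≤ 9} |X̄_j − μ_j| ≥ 0.03) ≤ 9·2·exp(−2nε²) = 18 exp(−2·3009·0.03²).
So c = 2·3009·0.03² = 5.4162.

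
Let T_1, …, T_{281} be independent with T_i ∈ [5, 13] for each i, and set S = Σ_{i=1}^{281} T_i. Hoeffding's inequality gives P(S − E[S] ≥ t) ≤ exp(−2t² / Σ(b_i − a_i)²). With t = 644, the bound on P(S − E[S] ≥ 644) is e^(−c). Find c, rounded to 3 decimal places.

Σ(b_i − a_i)² = 281·(8)² = 17984.
c = 2t²/17984 = 2·644²/17984 = 46.1228.

46.123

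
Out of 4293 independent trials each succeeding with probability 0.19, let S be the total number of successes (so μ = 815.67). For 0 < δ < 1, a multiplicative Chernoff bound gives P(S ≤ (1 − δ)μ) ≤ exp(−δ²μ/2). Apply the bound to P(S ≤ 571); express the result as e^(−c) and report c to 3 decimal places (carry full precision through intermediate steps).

36.696

Write 571 = (1 − δ)μ, so δ = 1 − 571/815.67 = 0.299962…
Then the exponent is δ²μ/2 = (μ − 571)²/(2μ) = 36.695851.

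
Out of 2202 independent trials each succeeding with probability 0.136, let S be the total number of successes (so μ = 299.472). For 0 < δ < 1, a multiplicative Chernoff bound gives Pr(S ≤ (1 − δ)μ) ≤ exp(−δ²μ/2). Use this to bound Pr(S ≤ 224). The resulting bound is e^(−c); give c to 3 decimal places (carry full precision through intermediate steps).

Write 224 = (1 − δ)μ, so δ = 1 − 224/299.472 = 0.2520169…
Then the exponent is δ²μ/2 = (μ − 224)²/(2μ) = 9.510109.

9.510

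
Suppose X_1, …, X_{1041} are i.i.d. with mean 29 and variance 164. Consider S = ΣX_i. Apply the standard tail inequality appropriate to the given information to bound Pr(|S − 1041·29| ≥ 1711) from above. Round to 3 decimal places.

With mean and variance of each term known, Chebyshev's inequality bounds the deviation of the sum (or sample mean).
Var(S) = n·Var(X_i) = 1041·164 = 170724.
Chebyshev: Pr(|S − 1041·29| ≥ 1711) ≤ Var(S)/1711² = 170724/2927521 = 0.0583.

0.058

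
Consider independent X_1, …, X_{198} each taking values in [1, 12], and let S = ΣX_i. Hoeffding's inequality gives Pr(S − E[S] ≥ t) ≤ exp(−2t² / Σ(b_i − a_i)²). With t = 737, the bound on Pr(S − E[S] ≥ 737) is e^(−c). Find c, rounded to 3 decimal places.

Σ(b_i − a_i)² = 198·(11)² = 23958.
c = 2t²/23958 = 2·737²/23958 = 45.3434.

45.343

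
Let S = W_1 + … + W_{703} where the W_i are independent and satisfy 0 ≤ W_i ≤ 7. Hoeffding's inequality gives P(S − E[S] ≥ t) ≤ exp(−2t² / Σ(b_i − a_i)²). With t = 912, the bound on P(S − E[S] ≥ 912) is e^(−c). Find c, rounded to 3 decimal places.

48.291

Σ(b_i − a_i)² = 703·(7)² = 34447.
c = 2t²/34447 = 2·912²/34447 = 48.2912.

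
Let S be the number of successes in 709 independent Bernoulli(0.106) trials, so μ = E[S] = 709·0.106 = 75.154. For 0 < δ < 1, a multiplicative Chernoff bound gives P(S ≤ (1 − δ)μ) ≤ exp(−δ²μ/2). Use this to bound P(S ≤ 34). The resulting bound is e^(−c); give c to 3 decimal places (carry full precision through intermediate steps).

11.268

Write 34 = (1 − δ)μ, so δ = 1 − 34/75.154 = 0.5475956…
Then the exponent is δ²μ/2 = (μ − 34)²/(2μ) = 11.267875.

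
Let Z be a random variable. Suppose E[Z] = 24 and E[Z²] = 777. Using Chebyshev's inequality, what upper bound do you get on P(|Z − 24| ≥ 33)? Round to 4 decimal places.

Var(Z) = E[Z²] − (E[Z])² = 777 − 576 = 201.
Chebyshev's inequality: P(|Z − μ| ≥ t) ≤ Var(Z)/t² = 201/1089 = 0.1846.

0.1846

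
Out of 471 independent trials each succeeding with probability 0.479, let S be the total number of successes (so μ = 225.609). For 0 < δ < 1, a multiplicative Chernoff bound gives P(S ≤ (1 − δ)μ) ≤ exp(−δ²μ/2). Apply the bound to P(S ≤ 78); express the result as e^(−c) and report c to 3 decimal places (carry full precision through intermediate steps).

Write 78 = (1 − δ)μ, so δ = 1 − 78/225.609 = 0.6542691…
Then the exponent is δ²μ/2 = (μ − 78)²/(2μ) = 48.288005.

48.288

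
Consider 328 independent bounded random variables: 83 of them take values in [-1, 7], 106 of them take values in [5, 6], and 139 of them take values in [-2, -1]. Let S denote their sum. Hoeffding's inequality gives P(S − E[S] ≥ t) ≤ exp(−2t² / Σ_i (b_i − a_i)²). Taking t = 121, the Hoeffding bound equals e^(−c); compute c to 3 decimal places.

5.269

Σ(b_i − a_i)² = 83·8² + 106·1² + 139·1² = 5557.
c = 2t² / 5557 = 2·121² / 5557 = 5.2694.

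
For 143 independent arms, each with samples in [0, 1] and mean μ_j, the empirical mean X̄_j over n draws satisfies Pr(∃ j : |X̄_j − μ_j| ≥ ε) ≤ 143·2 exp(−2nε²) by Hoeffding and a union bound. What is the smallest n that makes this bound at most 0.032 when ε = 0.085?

630

Need 2·143·exp(−2nε²) ≤ 0.032, i.e. exp(−2nε²) ≤ 0.032/286.
So 2nε² ≥ ln(286/0.032) = 9.098011.
Hence n ≥ 9.098011/(2·0.085²) = 629.620.
The smallest integer n is 630.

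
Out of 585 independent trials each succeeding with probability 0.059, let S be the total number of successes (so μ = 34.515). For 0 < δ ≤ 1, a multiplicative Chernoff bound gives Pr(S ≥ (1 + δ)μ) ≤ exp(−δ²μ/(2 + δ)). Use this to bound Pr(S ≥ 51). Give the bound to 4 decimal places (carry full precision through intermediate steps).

0.0417

Write 51 = (1 + δ)μ, so δ = 51/34.515 − 1 = 0.4776184…
Then the exponent is δ²μ/(2 + δ) = (51 − μ)² / (μ·(2 + δ)) = 3.177866.
Bound = exp(−3.177866) = 0.04167.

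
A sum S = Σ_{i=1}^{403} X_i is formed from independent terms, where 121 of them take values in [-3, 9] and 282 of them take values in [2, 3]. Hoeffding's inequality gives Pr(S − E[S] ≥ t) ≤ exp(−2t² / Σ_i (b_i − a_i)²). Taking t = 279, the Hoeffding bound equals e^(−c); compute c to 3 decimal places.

Σ(b_i − a_i)² = 121·12² + 282·1² = 17706.
c = 2t² / 17706 = 2·279² / 17706 = 8.7926.

8.793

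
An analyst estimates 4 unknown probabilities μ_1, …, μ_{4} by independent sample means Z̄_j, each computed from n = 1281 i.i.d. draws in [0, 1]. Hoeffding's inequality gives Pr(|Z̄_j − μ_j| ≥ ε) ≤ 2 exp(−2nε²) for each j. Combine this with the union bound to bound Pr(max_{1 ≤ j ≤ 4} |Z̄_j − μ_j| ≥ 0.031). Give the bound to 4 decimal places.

Per-experiment Hoeffding bound: 2·exp(−2·1281·0.031²) = 2·exp(−2.46208) = 0.17051.
Union bound over 4 events: 4·0.17051 = 0.68206.

0.6821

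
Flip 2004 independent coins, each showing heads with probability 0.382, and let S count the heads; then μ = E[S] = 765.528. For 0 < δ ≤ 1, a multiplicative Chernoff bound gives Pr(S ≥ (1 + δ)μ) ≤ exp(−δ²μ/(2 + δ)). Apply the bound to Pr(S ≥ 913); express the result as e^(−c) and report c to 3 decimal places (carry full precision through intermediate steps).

12.957

Write 913 = (1 + δ)μ, so δ = 913/765.528 − 1 = 0.1926409…
Then the exponent is δ²μ/(2 + δ) = (913 − μ)² / (μ·(2 + δ)) = 12.956585.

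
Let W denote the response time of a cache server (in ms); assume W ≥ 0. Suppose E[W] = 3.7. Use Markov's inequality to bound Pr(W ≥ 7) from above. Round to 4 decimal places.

Markov's inequality: for a non-negative random variable, Pr(W ≥ a) ≤ E[W]/a.
Here E[W] = 3.7 and a = 7, so the bound is 3.7/7 = 0.5286.

0.5286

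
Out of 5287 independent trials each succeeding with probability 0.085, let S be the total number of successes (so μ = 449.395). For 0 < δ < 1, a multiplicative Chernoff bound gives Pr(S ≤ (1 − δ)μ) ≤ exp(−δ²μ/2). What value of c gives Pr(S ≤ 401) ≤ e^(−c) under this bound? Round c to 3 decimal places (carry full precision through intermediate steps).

Write 401 = (1 − δ)μ, so δ = 1 − 401/449.395 = 0.1076892…
Then the exponent is δ²μ/2 = (μ − 401)²/(2μ) = 2.605810.

2.606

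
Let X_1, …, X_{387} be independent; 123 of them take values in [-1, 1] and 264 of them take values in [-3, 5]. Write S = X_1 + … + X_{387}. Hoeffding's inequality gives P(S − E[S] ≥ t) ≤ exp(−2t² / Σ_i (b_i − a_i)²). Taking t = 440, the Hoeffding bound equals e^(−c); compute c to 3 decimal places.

22.268

Σ(b_i − a_i)² = 123·2² + 264·8² = 17388.
c = 2t² / 17388 = 2·440² / 17388 = 22.2682.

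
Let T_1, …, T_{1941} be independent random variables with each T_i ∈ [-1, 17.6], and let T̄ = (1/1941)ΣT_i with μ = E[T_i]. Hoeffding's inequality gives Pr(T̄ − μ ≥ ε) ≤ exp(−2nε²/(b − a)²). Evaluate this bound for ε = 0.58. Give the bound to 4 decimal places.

0.0229

Exponent: 2nε²/(b − a)² = 2·1941·0.58² / 18.6² = 3.77473.
Bound = exp(−3.77473) = 0.02294.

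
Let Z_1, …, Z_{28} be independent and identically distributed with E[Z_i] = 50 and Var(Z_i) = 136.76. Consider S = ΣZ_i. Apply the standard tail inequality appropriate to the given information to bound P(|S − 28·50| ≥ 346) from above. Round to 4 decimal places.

0.0320

With mean and variance of each term known, Chebyshev's inequality bounds the deviation of the sum (or sample mean).
Var(S) = n·Var(Z_i) = 28·136.76 = 3829.28.
Chebyshev: P(|S − 28·50| ≥ 346) ≤ Var(S)/346² = 3829.28/119716 = 0.0320.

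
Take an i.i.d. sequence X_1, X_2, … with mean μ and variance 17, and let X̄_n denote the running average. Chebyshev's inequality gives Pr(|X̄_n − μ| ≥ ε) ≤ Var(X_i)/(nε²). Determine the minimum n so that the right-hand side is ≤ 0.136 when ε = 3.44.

11

Require 17/(n·3.44²) ≤ 0.136, i.e. n ≥ 17/(0.136·3.44²) = 10.563.
The smallest integer n is 11.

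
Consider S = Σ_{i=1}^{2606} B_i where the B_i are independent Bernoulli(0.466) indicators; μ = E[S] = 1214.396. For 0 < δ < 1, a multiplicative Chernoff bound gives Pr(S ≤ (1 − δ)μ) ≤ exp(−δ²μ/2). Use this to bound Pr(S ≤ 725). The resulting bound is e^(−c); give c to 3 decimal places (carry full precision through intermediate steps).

98.612

Write 725 = (1 − δ)μ, so δ = 1 − 725/1214.396 = 0.4029954…
Then the exponent is δ²μ/2 = (μ − 725)²/(2μ) = 98.612168.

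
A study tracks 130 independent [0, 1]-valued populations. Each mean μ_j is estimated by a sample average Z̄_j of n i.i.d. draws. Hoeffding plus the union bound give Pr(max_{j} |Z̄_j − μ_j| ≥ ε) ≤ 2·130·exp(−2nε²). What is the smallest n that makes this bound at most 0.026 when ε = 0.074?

841

Need 2·130·exp(−2nε²) ≤ 0.026, i.e. exp(−2nε²) ≤ 0.026/260.
So 2nε² ≥ ln(260/0.026) = 9.210340.
Hence n ≥ 9.210340/(2·0.074²) = 840.973.
The smallest integer n is 841.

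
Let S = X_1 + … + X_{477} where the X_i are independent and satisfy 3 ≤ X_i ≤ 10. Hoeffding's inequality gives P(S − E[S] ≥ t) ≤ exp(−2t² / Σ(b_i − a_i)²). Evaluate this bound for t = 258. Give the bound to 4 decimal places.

0.0034

Σ(b_i − a_i)² = 477·(7)² = 23373.
Exponent = 2·258²/23373 = 5.6958.
Bound = exp(−5.6958) = 0.00336.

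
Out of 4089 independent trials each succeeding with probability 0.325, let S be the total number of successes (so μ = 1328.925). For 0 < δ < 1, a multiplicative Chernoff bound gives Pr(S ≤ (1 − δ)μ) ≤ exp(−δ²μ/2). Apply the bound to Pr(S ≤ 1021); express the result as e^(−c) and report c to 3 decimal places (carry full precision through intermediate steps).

Write 1021 = (1 − δ)μ, so δ = 1 − 1021/1328.925 = 0.2317098…
Then the exponent is δ²μ/2 = (μ − 1021)²/(2μ) = 35.674626.

35.675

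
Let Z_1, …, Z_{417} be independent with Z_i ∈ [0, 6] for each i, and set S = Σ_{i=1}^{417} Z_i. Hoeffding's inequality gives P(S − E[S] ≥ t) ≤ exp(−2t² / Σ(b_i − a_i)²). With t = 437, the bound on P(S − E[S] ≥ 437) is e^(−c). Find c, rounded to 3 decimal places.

25.442

Σ(b_i − a_i)² = 417·(6)² = 15012.
c = 2t²/15012 = 2·437²/15012 = 25.4422.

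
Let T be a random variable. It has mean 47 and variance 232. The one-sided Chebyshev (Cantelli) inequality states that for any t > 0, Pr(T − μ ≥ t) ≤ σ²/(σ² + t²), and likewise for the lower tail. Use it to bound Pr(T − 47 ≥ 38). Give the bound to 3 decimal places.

0.138

Here σ² = 232 and t = 38, so σ² + t² = 1676.
Cantelli's bound: 232/1676 = 0.1384.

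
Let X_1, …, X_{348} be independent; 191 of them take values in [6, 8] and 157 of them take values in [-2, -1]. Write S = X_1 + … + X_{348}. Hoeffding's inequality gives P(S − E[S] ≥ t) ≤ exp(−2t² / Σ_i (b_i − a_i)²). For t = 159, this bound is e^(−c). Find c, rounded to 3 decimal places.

Σ(b_i − a_i)² = 191·2² + 157·1² = 921.
c = 2t² / 921 = 2·159² / 921 = 54.8990.

54.899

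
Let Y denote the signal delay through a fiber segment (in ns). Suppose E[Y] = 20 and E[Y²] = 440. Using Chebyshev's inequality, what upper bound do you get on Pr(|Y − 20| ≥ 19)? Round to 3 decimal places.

0.111

Var(Y) = E[Y²] − (E[Y])² = 440 − 400 = 40.
Chebyshev's inequality: Pr(|Y − μ| ≥ t) ≤ Var(Y)/t² = 40/361 = 0.1108.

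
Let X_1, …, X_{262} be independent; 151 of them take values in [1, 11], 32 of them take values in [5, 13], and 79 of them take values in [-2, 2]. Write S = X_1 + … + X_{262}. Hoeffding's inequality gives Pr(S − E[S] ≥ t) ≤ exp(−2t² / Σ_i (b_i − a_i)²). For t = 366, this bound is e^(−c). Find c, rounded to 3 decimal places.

14.551

Σ(b_i − a_i)² = 151·10² + 32·8² + 79·4² = 18412.
c = 2t² / 18412 = 2·366² / 18412 = 14.5509.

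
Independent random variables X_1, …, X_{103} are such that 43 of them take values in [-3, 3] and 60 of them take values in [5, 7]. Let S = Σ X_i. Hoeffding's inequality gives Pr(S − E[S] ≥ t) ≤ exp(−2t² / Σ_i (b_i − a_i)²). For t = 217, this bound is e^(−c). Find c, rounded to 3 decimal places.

Σ(b_i − a_i)² = 43·6² + 60·2² = 1788.
c = 2t² / 1788 = 2·217² / 1788 = 52.6723.

52.672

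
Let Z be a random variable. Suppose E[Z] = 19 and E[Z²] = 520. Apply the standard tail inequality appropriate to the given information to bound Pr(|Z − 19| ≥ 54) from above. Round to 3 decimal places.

0.055

The first two moments determine the variance, so Chebyshev's inequality is the sharpest standard bound available.
Var(Z) = E[Z²] − (E[Z])² = 520 − 361 = 159.
Chebyshev's inequality: Pr(|Z − μ| ≥ t) ≤ Var(Z)/t² = 159/2916 = 0.0545.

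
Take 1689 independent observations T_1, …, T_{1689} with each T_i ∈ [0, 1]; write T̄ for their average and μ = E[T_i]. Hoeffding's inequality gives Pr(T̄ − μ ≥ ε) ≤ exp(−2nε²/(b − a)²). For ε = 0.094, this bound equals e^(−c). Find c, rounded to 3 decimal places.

29.848

c = 2nε²/(b − a)² = 2·1689·0.094² / 1² = 29.8480.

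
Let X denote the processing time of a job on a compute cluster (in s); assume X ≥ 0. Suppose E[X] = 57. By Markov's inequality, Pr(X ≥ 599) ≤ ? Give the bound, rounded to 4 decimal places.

Markov's inequality: for a non-negative random variable, Pr(X ≥ a) ≤ E[X]/a.
Here E[X] = 57 and a = 599, so the bound is 57/599 = 0.0952.

0.0952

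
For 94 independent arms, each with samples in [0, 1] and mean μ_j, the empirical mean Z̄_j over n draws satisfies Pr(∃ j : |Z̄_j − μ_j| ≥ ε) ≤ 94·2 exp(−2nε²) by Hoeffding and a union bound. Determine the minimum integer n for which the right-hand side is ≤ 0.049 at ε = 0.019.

11430

Need 2·94·exp(−2nε²) ≤ 0.049, i.e. exp(−2nε²) ≤ 0.049/188.
So 2nε² ≥ ln(188/0.049) = 8.252377.
Hence n ≥ 8.252377/(2·0.019²) = 11429.885.
The smallest integer n is 11430.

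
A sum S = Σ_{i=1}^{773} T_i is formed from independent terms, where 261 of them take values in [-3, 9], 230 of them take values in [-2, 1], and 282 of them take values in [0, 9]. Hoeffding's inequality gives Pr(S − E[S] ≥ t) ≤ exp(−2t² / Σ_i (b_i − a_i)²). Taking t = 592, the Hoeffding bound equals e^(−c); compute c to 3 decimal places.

11.216

Σ(b_i − a_i)² = 261·12² + 230·3² + 282·9² = 62496.
c = 2t² / 62496 = 2·592² / 62496 = 11.2156.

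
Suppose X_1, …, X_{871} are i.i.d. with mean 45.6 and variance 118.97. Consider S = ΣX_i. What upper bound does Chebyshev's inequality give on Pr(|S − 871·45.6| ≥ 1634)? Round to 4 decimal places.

Var(S) = n·Var(X_i) = 871·118.97 = 103622.87.
Chebyshev: Pr(|S − 871·45.6| ≥ 1634) ≤ Var(S)/1634² = 103622.87/2669956 = 0.0388.

0.0388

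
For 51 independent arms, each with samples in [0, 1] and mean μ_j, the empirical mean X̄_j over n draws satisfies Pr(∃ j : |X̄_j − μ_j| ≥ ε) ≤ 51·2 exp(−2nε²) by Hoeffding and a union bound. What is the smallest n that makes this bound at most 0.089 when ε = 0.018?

10871

Need 2·51·exp(−2nε²) ≤ 0.089, i.e. exp(−2nε²) ≤ 0.089/102.
So 2nε² ≥ ln(102/0.089) = 7.044092.
Hence n ≥ 7.044092/(2·0.018²) = 10870.512.
The smallest integer n is 10871.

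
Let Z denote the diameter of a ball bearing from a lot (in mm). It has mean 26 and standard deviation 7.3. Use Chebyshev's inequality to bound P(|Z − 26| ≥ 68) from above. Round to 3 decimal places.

0.012

Chebyshev: P(|Z − μ| ≥ t) ≤ Var(Z)/t².
Var(Z) = σ² = 7.3² = 53.29.
Bound = 53.29 / 4624 = 0.0115.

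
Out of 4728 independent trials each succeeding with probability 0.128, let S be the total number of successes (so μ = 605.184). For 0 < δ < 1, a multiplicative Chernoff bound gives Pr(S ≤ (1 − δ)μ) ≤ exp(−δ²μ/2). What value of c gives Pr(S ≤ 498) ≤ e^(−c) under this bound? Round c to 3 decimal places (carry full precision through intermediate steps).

9.492

Write 498 = (1 − δ)μ, so δ = 1 − 498/605.184 = 0.1771098…
Then the exponent is δ²μ/2 = (μ − 498)²/(2μ) = 9.491667.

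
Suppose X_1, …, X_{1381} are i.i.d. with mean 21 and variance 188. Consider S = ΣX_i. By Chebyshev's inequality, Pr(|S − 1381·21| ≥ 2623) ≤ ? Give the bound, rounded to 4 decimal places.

0.0377

Var(S) = n·Var(X_i) = 1381·188 = 259628.
Chebyshev: Pr(|S − 1381·21| ≥ 2623) ≤ Var(S)/2623² = 259628/6880129 = 0.0377.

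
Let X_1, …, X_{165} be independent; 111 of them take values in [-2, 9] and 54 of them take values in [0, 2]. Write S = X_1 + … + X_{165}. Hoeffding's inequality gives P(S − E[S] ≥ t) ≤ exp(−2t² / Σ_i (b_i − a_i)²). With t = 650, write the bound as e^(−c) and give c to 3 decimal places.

61.918

Σ(b_i − a_i)² = 111·11² + 54·2² = 13647.
c = 2t² / 13647 = 2·650² / 13647 = 61.9184.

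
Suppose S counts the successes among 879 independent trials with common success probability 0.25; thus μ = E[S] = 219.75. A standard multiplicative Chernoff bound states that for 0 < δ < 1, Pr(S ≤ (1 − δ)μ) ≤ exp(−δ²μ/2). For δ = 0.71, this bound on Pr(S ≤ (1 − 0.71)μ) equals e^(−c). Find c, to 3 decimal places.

c = δ²μ/2 = 0.71²·219.75/2 = 55.3880.

55.388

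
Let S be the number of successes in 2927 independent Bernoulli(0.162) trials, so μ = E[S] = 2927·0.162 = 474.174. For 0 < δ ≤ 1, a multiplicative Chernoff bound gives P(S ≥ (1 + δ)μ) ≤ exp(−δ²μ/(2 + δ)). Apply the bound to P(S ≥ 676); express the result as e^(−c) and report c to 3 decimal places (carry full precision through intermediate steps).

35.415

Write 676 = (1 + δ)μ, so δ = 676/474.174 − 1 = 0.425637…
Then the exponent is δ²μ/(2 + δ) = (676 − μ)² / (μ·(2 + δ)) = 35.415280.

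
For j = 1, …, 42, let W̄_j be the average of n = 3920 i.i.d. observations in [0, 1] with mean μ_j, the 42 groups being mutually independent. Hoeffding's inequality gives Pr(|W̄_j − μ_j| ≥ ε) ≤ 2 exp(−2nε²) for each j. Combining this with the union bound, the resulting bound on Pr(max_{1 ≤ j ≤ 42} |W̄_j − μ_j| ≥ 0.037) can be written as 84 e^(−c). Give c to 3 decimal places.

Union bound over the 42 events: Pr(max_{1 ≤ j ≤ 42} |W̄_j − μ_j| ≥ 0.037) ≤ 42·2·exp(−2nε²) = 84 exp(−2·3920·0.037²).
So c = 2·3920·0.037² = 10.7330.

10.733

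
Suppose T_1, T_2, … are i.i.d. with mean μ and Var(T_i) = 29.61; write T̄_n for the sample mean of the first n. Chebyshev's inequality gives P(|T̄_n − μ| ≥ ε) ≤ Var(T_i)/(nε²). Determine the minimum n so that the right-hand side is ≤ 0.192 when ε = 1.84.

Require 29.61/(n·1.84²) ≤ 0.192, i.e. n ≥ 29.61/(0.192·1.84²) = 45.551.
The smallest integer n is 46.

46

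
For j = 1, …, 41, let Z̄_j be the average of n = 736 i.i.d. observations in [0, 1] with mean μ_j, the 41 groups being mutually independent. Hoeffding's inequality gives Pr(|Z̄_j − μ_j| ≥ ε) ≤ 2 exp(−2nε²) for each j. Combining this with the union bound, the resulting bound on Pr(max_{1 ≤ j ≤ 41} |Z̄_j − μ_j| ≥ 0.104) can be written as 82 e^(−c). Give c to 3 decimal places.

Union bound over the 41 events: Pr(max_{1 ≤ j ≤ 41} |Z̄_j − μ_j| ≥ 0.104) ≤ 41·2·exp(−2nε²) = 82 exp(−2·736·0.104²).
So c = 2·736·0.104² = 15.9212.

15.921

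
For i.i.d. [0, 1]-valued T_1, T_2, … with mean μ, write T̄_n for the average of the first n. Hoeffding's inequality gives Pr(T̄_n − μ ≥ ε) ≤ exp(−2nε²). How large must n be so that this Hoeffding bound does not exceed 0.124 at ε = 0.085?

Require exp(−2nε²) ≤ 0.124, i.e. 2nε² ≥ ln(1/0.124) = 2.087474.
So n ≥ 2.087474 / (2·0.085²) = 144.462.
The smallest integer n is 145.

145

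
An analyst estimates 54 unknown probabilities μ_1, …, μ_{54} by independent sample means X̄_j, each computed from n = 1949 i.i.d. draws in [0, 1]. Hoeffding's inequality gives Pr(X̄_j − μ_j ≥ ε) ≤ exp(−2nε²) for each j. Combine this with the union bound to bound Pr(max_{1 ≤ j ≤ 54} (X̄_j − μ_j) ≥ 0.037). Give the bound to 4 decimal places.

0.2599

Per-experiment Hoeffding bound: exp(−2·1949·0.037²) = exp(−5.33636) = 0.0048133.
Union bound over 54 events: 54·0.0048133 = 0.25992.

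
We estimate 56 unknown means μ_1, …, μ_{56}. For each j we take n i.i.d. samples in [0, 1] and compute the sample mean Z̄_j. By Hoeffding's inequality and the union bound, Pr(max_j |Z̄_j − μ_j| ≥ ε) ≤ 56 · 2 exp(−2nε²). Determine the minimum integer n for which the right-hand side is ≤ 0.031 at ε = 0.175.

Need 2·56·exp(−2nε²) ≤ 0.031, i.e. exp(−2nε²) ≤ 0.031/112.
So 2nε² ≥ ln(112/0.031) = 8.192267.
Hence n ≥ 8.192267/(2·0.175²) = 133.751.
The smallest integer n is 134.

134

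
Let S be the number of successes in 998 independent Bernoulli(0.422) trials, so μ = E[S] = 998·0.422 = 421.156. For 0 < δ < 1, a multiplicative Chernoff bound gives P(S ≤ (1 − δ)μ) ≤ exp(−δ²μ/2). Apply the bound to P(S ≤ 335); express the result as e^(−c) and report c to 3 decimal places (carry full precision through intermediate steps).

Write 335 = (1 − δ)μ, so δ = 1 − 335/421.156 = 0.2045703…
Then the exponent is δ²μ/2 = (μ − 335)²/(2μ) = 8.812478.

8.812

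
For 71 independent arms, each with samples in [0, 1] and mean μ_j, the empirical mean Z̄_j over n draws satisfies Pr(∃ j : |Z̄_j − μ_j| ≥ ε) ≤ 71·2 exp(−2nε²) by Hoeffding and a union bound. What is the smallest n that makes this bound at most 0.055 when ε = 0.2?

99

Need 2·71·exp(−2nε²) ≤ 0.055, i.e. exp(−2nε²) ≤ 0.055/142.
So 2nε² ≥ ln(142/0.055) = 7.856249.
Hence n ≥ 7.856249/(2·0.2²) = 98.203.
The smallest integer n is 99.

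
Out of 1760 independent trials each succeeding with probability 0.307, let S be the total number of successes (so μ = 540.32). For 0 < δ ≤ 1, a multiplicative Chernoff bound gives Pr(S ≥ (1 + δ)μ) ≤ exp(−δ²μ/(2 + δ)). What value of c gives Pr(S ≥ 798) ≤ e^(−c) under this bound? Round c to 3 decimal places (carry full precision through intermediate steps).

Write 798 = (1 + δ)μ, so δ = 798/540.32 − 1 = 0.4769026…
Then the exponent is δ²μ/(2 + δ) = (798 − μ)² / (μ·(2 + δ)) = 49.613682.

49.614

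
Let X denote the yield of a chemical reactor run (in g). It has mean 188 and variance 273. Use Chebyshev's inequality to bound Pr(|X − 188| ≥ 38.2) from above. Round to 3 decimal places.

0.187

Chebyshev: Pr(|X − μ| ≥ t) ≤ Var(X)/t².
Bound = 273 / 1459.24 = 0.1871.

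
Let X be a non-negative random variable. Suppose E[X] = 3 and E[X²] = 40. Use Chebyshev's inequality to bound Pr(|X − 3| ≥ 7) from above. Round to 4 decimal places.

Var(X) = E[X²] − (E[X])² = 40 − 9 = 31.
Chebyshev's inequality: Pr(|X − μ| ≥ t) ≤ Var(X)/t² = 31/49 = 0.6327.

0.6327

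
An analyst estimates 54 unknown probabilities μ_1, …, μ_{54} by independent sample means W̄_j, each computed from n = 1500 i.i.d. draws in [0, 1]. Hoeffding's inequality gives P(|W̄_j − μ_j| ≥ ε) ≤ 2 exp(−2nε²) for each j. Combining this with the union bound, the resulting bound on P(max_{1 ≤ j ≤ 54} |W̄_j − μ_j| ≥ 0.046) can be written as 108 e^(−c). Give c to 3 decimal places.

Union bound over the 54 events: P(max_{1 ≤ j ≤ 54} |W̄_j − μ_j| ≥ 0.046) ≤ 54·2·exp(−2nε²) = 108 exp(−2·1500·0.046²).
So c = 2·1500·0.046² = 6.3480.

6.348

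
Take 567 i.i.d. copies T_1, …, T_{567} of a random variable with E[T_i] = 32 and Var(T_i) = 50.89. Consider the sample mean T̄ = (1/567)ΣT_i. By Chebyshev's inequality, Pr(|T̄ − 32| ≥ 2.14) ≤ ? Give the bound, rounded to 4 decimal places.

Var(T̄) = Var(T_i)/n = 50.89/567 = 0.089753.
Chebyshev: Pr(|T̄ − 32| ≥ 2.14) ≤ Var(T̄)/(2.14)² = 50.89/(567·2.14²) = 0.0196.

0.0196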